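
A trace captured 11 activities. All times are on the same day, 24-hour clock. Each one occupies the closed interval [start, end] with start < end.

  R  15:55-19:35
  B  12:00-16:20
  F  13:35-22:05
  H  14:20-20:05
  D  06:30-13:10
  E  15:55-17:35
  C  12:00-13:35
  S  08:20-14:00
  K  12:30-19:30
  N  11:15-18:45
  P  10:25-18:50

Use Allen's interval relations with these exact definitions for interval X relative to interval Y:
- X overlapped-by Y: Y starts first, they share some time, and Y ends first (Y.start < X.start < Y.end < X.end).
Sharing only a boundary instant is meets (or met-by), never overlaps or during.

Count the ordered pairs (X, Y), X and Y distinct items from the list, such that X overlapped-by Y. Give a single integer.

28

Checking all 110 ordered pairs for relation 'overlapped-by'; matching pairs in alphabetical order:
(B, D): B overlapped-by D ✓
(B, S): B overlapped-by S ✓
(C, D): C overlapped-by D ✓
(E, B): E overlapped-by B ✓
(F, B): F overlapped-by B ✓
(F, K): F overlapped-by K ✓
(F, N): F overlapped-by N ✓
(F, P): F overlapped-by P ✓
(F, S): F overlapped-by S ✓
(H, B): H overlapped-by B ✓
(H, K): H overlapped-by K ✓
(H, N): H overlapped-by N ✓
(H, P): H overlapped-by P ✓
(K, B): K overlapped-by B ✓
(K, C): K overlapped-by C ✓
(K, D): K overlapped-by D ✓
(K, N): K overlapped-by N ✓
(K, P): K overlapped-by P ✓
(K, S): K overlapped-by S ✓
(N, D): N overlapped-by D ✓
(N, S): N overlapped-by S ✓
(P, D): P overlapped-by D ✓
(P, S): P overlapped-by S ✓
(R, B): R overlapped-by B ✓
... plus 4 further pairs not listed.
Count: 28.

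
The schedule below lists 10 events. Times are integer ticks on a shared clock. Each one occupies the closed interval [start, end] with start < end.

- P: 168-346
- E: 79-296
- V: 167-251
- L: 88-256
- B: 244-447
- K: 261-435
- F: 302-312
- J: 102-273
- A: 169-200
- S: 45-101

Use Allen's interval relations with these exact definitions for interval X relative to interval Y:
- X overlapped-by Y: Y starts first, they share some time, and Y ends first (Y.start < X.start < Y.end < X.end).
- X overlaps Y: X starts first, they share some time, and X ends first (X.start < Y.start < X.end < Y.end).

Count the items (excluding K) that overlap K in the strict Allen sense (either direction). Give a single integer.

Target K = [261, 435].
A [169, 200] → before → no.
B [244, 447] → contains → no.
E [79, 296] → overlaps → counts.
F [302, 312] → during → no.
J [102, 273] → overlaps → counts.
L [88, 256] → before → no.
P [168, 346] → overlaps → counts.
S [45, 101] → before → no.
V [167, 251] → before → no.
Total: 3.

3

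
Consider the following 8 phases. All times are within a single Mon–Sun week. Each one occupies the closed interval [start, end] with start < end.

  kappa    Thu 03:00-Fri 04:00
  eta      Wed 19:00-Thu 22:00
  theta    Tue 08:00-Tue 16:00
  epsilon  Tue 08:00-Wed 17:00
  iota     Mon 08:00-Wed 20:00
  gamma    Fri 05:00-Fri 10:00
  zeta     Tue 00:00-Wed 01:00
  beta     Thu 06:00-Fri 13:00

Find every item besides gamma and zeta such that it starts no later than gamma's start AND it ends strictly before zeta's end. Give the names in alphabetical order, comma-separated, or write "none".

Conditions: its start is no later than gamma's start (X.start <= Fri 05:00) AND its end is strictly before zeta's end (X.end < Wed 01:00).
beta: start Thu 06:00 <= Fri 05:00? ✓; end Fri 13:00 < Wed 01:00? ✗ → no.
epsilon: start Tue 08:00 <= Fri 05:00? ✓; end Wed 17:00 < Wed 01:00? ✗ → no.
eta: start Wed 19:00 <= Fri 05:00? ✓; end Thu 22:00 < Wed 01:00? ✗ → no.
iota: start Mon 08:00 <= Fri 05:00? ✓; end Wed 20:00 < Wed 01:00? ✗ → no.
kappa: start Thu 03:00 <= Fri 05:00? ✓; end Fri 04:00 < Wed 01:00? ✗ → no.
theta: start Tue 08:00 <= Fri 05:00? ✓; end Tue 16:00 < Wed 01:00? ✓ → yes.
Result: theta.

theta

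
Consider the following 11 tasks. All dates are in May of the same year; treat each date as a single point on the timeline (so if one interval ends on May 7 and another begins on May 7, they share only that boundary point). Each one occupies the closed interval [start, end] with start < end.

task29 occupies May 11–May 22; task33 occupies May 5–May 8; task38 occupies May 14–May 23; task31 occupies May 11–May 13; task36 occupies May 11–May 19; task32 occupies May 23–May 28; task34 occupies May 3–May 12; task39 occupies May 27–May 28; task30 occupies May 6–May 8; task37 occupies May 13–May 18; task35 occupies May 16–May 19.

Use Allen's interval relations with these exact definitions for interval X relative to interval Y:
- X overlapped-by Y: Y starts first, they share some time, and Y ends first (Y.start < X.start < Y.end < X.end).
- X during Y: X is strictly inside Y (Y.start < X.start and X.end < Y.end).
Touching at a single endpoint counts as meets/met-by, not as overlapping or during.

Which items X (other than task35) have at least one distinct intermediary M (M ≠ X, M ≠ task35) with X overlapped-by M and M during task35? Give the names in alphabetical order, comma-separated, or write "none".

none

Target task35 = [May 16, May 19].
Intermediaries M with M during task35: none.
Union: none.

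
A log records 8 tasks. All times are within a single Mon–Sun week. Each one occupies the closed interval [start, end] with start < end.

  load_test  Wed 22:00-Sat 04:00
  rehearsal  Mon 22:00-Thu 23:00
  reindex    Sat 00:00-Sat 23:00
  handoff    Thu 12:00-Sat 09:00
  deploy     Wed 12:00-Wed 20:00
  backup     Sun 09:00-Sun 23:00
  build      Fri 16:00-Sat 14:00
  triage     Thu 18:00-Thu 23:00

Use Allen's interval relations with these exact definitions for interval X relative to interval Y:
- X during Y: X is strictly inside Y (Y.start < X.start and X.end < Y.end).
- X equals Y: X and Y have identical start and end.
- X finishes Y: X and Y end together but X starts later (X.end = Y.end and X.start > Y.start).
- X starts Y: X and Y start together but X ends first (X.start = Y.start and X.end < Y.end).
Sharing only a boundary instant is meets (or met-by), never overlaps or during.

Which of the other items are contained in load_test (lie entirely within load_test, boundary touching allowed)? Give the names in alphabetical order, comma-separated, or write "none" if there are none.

triage

Target load_test = [Wed 22:00, Sat 04:00].
backup [Sun 09:00, Sun 23:00] → after → no.
build [Fri 16:00, Sat 14:00] → overlapped-by → no.
deploy [Wed 12:00, Wed 20:00] → before → no.
handoff [Thu 12:00, Sat 09:00] → overlapped-by → no.
rehearsal [Mon 22:00, Thu 23:00] → overlaps → no.
reindex [Sat 00:00, Sat 23:00] → overlapped-by → no.
triage [Thu 18:00, Thu 23:00] → during → yes.
Result: triage.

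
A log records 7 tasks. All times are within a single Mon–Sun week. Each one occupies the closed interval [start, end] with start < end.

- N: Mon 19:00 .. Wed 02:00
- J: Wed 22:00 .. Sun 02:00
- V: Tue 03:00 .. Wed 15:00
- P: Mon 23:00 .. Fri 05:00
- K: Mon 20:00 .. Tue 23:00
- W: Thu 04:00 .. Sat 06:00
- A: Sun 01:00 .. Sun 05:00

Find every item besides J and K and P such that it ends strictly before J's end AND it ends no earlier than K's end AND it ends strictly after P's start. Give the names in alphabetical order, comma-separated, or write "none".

N, V, W

Conditions: its end is strictly before J's end (X.end < Sun 02:00) AND its end is no earlier than K's end (X.end >= Tue 23:00) AND its end is strictly after P's start (X.end > Mon 23:00).
A: end Sun 05:00 < Sun 02:00? ✗; end Sun 05:00 >= Tue 23:00? ✓; end Sun 05:00 > Mon 23:00? ✓ → no.
N: end Wed 02:00 < Sun 02:00? ✓; end Wed 02:00 >= Tue 23:00? ✓; end Wed 02:00 > Mon 23:00? ✓ → yes.
V: end Wed 15:00 < Sun 02:00? ✓; end Wed 15:00 >= Tue 23:00? ✓; end Wed 15:00 > Mon 23:00? ✓ → yes.
W: end Sat 06:00 < Sun 02:00? ✓; end Sat 06:00 >= Tue 23:00? ✓; end Sat 06:00 > Mon 23:00? ✓ → yes.
Result: N, V, W.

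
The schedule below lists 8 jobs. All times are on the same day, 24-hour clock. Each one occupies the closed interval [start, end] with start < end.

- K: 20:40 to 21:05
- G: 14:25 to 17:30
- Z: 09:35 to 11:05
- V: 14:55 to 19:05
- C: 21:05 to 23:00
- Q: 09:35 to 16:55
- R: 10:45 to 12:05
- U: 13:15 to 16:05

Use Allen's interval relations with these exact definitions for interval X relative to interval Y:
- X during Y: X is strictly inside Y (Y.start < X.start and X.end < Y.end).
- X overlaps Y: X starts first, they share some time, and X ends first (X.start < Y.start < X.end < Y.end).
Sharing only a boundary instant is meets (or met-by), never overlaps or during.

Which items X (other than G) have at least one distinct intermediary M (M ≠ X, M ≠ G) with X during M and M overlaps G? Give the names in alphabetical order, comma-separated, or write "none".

R, U

Target G = [14:25, 17:30].
Intermediaries M with M overlaps G: Q, U.
Via Q — items with X during Q: R, U.
Via U — items with X during U: none.
Union: R, U.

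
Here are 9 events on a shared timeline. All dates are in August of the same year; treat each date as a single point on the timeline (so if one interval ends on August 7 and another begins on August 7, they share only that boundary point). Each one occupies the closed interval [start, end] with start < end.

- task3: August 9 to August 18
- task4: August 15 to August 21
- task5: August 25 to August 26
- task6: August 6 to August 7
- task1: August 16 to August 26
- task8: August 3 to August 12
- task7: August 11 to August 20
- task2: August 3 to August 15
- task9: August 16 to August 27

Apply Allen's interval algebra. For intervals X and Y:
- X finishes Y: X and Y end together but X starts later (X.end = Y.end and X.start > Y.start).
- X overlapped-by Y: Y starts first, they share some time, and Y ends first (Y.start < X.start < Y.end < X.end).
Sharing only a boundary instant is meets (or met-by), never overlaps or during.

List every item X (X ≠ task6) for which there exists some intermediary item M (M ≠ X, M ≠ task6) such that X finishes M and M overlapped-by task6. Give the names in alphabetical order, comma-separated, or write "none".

Target task6 = [August 6, August 7].
Intermediaries M with M overlapped-by task6: none.
Union: none.

none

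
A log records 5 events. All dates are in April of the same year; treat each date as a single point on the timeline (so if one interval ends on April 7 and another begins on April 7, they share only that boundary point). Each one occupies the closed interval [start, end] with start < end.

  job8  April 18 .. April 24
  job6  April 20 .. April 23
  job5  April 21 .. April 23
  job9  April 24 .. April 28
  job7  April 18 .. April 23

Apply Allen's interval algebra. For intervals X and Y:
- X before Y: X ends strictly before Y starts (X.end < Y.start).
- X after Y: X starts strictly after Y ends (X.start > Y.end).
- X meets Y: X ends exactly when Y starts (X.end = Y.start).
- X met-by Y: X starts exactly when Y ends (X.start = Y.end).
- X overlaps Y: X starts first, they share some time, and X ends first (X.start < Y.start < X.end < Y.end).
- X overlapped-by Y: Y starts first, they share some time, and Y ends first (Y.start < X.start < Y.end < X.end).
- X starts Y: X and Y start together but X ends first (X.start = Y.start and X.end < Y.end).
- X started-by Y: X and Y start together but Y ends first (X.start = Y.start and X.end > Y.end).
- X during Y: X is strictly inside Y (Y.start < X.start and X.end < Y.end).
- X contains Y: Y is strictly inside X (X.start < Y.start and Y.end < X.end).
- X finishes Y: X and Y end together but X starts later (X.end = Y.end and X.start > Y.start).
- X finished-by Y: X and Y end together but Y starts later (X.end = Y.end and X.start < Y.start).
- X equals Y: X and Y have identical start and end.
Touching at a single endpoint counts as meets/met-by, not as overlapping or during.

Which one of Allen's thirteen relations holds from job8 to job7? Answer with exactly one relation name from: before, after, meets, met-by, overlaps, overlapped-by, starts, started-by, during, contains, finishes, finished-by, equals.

job8 = [April 18, April 24]; job7 = [April 18, April 23].
Compare endpoints: job8.start = job7.start, job8.start < job7.end, job8.end > job7.start, job8.end > job7.end.
That pattern is 'started-by'.

started-by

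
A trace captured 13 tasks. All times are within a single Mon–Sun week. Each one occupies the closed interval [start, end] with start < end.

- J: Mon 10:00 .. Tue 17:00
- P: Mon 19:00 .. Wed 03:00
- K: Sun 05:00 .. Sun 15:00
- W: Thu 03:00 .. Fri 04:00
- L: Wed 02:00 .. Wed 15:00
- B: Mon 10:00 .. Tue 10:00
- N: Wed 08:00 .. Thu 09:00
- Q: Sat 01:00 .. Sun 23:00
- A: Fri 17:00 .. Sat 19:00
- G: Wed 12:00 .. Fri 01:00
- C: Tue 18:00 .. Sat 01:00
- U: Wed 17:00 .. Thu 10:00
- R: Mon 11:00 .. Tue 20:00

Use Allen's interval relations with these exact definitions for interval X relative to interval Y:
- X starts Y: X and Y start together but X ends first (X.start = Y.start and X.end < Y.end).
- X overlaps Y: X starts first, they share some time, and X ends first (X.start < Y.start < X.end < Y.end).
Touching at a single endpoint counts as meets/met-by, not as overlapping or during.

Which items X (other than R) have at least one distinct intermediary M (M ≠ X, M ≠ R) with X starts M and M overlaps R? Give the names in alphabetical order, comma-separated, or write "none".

Target R = [Mon 11:00, Tue 20:00].
Intermediaries M with M overlaps R: B, J.
Via B — items with X starts B: none.
Via J — items with X starts J: B.
Union: B.

B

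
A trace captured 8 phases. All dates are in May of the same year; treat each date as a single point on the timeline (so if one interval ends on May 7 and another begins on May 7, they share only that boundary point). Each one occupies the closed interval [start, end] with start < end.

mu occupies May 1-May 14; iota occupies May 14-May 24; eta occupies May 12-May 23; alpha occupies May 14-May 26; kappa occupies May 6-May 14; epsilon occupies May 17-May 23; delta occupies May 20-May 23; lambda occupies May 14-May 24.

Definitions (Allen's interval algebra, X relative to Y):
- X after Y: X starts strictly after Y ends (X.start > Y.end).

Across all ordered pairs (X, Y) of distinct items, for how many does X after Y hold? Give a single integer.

4

Checking all 56 ordered pairs for relation 'after'; matching pairs in alphabetical order:
(delta, kappa): delta after kappa ✓
(delta, mu): delta after mu ✓
(epsilon, kappa): epsilon after kappa ✓
(epsilon, mu): epsilon after mu ✓
Count: 4.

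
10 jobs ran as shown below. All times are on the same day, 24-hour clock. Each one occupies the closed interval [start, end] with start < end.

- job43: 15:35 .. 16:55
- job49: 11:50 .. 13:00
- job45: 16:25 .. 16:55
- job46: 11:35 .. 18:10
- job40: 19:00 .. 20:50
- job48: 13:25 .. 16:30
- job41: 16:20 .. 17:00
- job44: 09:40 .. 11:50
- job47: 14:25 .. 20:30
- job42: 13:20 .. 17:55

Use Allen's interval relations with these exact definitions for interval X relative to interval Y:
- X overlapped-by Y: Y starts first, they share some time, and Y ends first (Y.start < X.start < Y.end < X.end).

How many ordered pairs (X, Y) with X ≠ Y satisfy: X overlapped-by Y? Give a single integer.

9

Checking all 90 ordered pairs for relation 'overlapped-by'; matching pairs in alphabetical order:
(job40, job47): job40 overlapped-by job47 ✓
(job41, job43): job41 overlapped-by job43 ✓
(job41, job48): job41 overlapped-by job48 ✓
(job43, job48): job43 overlapped-by job48 ✓
(job45, job48): job45 overlapped-by job48 ✓
(job46, job44): job46 overlapped-by job44 ✓
(job47, job42): job47 overlapped-by job42 ✓
(job47, job46): job47 overlapped-by job46 ✓
(job47, job48): job47 overlapped-by job48 ✓
Count: 9.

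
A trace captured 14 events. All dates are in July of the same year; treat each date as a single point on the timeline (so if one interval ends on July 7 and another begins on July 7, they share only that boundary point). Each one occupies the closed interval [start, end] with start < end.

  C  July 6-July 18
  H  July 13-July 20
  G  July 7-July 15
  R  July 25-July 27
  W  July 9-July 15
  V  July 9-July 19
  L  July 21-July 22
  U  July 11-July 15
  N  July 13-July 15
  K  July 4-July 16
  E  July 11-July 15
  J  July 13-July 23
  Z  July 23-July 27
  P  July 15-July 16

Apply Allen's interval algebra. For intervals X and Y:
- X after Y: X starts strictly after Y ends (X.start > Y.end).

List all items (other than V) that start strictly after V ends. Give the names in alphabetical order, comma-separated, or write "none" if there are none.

L, R, Z

Target V = [July 9, July 19].
C [July 6, July 18] → overlaps → no.
E [July 11, July 15] → during → no.
G [July 7, July 15] → overlaps → no.
H [July 13, July 20] → overlapped-by → no.
J [July 13, July 23] → overlapped-by → no.
K [July 4, July 16] → overlaps → no.
L [July 21, July 22] → after → yes.
N [July 13, July 15] → during → no.
P [July 15, July 16] → during → no.
R [July 25, July 27] → after → yes.
U [July 11, July 15] → during → no.
W [July 9, July 15] → starts → no.
Z [July 23, July 27] → after → yes.
Result: L, R, Z.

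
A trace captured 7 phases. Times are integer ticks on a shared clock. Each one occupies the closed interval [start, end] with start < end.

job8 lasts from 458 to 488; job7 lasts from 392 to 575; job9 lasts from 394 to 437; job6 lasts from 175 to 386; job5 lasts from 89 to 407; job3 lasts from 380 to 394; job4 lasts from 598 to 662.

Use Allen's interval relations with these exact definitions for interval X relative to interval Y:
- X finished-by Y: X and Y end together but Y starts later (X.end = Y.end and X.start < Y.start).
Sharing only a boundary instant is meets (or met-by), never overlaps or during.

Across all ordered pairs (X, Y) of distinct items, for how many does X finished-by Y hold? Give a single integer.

0

Checking all 42 ordered pairs for relation 'finished-by'; matching pairs in alphabetical order:
No pair satisfies it.
Count: 0.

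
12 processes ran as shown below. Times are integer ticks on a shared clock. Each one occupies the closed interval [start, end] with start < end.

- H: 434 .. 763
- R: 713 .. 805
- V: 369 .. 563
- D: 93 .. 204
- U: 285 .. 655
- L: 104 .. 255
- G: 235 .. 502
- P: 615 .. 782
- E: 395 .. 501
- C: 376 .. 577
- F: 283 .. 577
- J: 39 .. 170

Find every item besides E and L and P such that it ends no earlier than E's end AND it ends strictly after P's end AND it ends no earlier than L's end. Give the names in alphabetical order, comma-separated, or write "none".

Conditions: its end is no earlier than E's end (X.end >= 501) AND its end is strictly after P's end (X.end > 782) AND its end is no earlier than L's end (X.end >= 255).
C: end 577 >= 501? ✓; end 577 > 782? ✗; end 577 >= 255? ✓ → no.
D: end 204 >= 501? ✗; end 204 > 782? ✗; end 204 >= 255? ✗ → no.
F: end 577 >= 501? ✓; end 577 > 782? ✗; end 577 >= 255? ✓ → no.
G: end 502 >= 501? ✓; end 502 > 782? ✗; end 502 >= 255? ✓ → no.
H: end 763 >= 501? ✓; end 763 > 782? ✗; end 763 >= 255? ✓ → no.
J: end 170 >= 501? ✗; end 170 > 782? ✗; end 170 >= 255? ✗ → no.
R: end 805 >= 501? ✓; end 805 > 782? ✓; end 805 >= 255? ✓ → yes.
U: end 655 >= 501? ✓; end 655 > 782? ✗; end 655 >= 255? ✓ → no.
V: end 563 >= 501? ✓; end 563 > 782? ✗; end 563 >= 255? ✓ → no.
Result: R.

R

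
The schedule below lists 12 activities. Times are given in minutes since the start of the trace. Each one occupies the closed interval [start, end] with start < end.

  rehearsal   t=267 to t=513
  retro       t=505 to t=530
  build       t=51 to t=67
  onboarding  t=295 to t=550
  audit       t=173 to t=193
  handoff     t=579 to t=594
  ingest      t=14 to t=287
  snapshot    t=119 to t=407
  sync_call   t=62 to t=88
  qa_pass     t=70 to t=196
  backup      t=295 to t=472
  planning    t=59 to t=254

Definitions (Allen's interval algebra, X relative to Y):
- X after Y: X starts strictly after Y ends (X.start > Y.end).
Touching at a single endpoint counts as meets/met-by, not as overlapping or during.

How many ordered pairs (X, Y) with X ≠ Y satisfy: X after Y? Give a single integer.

Checking all 132 ordered pairs for relation 'after'; matching pairs in alphabetical order:
(audit, build): audit after build ✓
(audit, sync_call): audit after sync_call ✓
(backup, audit): backup after audit ✓
(backup, build): backup after build ✓
(backup, ingest): backup after ingest ✓
(backup, planning): backup after planning ✓
(backup, qa_pass): backup after qa_pass ✓
(backup, sync_call): backup after sync_call ✓
(handoff, audit): handoff after audit ✓
(handoff, backup): handoff after backup ✓
(handoff, build): handoff after build ✓
(handoff, ingest): handoff after ingest ✓
(handoff, onboarding): handoff after onboarding ✓
(handoff, planning): handoff after planning ✓
(handoff, qa_pass): handoff after qa_pass ✓
(handoff, rehearsal): handoff after rehearsal ✓
(handoff, retro): handoff after retro ✓
(handoff, snapshot): handoff after snapshot ✓
(handoff, sync_call): handoff after sync_call ✓
(onboarding, audit): onboarding after audit ✓
(onboarding, build): onboarding after build ✓
(onboarding, ingest): onboarding after ingest ✓
(onboarding, planning): onboarding after planning ✓
(onboarding, qa_pass): onboarding after qa_pass ✓
... plus 17 further pairs not listed.
Count: 41.

41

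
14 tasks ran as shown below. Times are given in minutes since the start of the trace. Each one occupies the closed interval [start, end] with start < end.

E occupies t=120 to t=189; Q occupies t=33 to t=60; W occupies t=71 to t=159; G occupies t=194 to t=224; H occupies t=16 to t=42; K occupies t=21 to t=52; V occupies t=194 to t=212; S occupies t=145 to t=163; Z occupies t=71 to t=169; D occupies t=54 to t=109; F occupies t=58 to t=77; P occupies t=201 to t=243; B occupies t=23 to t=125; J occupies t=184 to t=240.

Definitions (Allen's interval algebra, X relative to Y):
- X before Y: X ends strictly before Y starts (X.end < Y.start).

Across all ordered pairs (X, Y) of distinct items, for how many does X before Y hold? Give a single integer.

Checking all 182 ordered pairs for relation 'before'; matching pairs in alphabetical order:
(B, G): B before G ✓
(B, J): B before J ✓
(B, P): B before P ✓
(B, S): B before S ✓
(B, V): B before V ✓
(D, E): D before E ✓
(D, G): D before G ✓
(D, J): D before J ✓
(D, P): D before P ✓
(D, S): D before S ✓
(D, V): D before V ✓
(E, G): E before G ✓
(E, P): E before P ✓
(E, V): E before V ✓
(F, E): F before E ✓
(F, G): F before G ✓
(F, J): F before J ✓
(F, P): F before P ✓
(F, S): F before S ✓
(F, V): F before V ✓
(H, D): H before D ✓
(H, E): H before E ✓
(H, F): H before F ✓
(H, G): H before G ✓
... plus 36 further pairs not listed.
Count: 60.

60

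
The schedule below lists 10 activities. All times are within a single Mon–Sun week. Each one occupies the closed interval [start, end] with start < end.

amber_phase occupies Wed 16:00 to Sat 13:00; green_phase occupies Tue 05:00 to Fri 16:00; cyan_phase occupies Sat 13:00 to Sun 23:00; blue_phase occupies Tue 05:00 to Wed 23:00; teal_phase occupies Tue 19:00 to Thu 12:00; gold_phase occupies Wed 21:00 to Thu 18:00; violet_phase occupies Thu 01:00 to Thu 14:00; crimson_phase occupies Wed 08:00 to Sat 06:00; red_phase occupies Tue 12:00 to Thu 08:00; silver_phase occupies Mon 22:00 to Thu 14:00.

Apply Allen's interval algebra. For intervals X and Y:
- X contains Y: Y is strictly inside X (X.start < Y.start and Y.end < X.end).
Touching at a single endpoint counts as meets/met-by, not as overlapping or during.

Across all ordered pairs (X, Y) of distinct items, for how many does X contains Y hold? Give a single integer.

Checking all 90 ordered pairs for relation 'contains'; matching pairs in alphabetical order:
(amber_phase, gold_phase): amber_phase contains gold_phase ✓
(amber_phase, violet_phase): amber_phase contains violet_phase ✓
(crimson_phase, gold_phase): crimson_phase contains gold_phase ✓
(crimson_phase, violet_phase): crimson_phase contains violet_phase ✓
(gold_phase, violet_phase): gold_phase contains violet_phase ✓
(green_phase, gold_phase): green_phase contains gold_phase ✓
(green_phase, red_phase): green_phase contains red_phase ✓
(green_phase, teal_phase): green_phase contains teal_phase ✓
(green_phase, violet_phase): green_phase contains violet_phase ✓
(silver_phase, blue_phase): silver_phase contains blue_phase ✓
(silver_phase, red_phase): silver_phase contains red_phase ✓
(silver_phase, teal_phase): silver_phase contains teal_phase ✓
Count: 12.

12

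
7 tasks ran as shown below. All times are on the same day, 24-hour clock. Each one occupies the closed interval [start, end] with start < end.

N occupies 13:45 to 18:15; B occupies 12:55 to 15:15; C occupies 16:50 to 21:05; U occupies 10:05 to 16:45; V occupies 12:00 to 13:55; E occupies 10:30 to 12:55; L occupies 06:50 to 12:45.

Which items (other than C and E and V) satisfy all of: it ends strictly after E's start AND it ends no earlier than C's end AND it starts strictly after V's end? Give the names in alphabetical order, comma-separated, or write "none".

Conditions: its end is strictly after E's start (X.end > 10:30) AND its end is no earlier than C's end (X.end >= 21:05) AND its start is strictly after V's end (X.start > 13:55).
B: end 15:15 > 10:30? ✓; end 15:15 >= 21:05? ✗; start 12:55 > 13:55? ✗ → no.
L: end 12:45 > 10:30? ✓; end 12:45 >= 21:05? ✗; start 06:50 > 13:55? ✗ → no.
N: end 18:15 > 10:30? ✓; end 18:15 >= 21:05? ✗; start 13:45 > 13:55? ✗ → no.
U: end 16:45 > 10:30? ✓; end 16:45 >= 21:05? ✗; start 10:05 > 13:55? ✗ → no.
Result: none.

none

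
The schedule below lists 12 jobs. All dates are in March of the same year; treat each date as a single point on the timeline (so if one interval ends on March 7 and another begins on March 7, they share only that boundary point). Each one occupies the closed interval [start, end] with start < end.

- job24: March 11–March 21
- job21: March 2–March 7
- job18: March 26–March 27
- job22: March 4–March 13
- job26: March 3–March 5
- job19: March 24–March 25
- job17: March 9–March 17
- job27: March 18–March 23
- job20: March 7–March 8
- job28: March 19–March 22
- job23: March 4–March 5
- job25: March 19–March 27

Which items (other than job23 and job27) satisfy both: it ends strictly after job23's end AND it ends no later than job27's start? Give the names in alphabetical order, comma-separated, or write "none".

job17, job20, job21, job22

Conditions: its end is strictly after job23's end (X.end > March 5) AND its end is no later than job27's start (X.end <= March 18).
job17: end March 17 > March 5? ✓; end March 17 <= March 18? ✓ → yes.
job18: end March 27 > March 5? ✓; end March 27 <= March 18? ✗ → no.
job19: end March 25 > March 5? ✓; end March 25 <= March 18? ✗ → no.
job20: end March 8 > March 5? ✓; end March 8 <= March 18? ✓ → yes.
job21: end March 7 > March 5? ✓; end March 7 <= March 18? ✓ → yes.
job22: end March 13 > March 5? ✓; end March 13 <= March 18? ✓ → yes.
job24: end March 21 > March 5? ✓; end March 21 <= March 18? ✗ → no.
job25: end March 27 > March 5? ✓; end March 27 <= March 18? ✗ → no.
job26: end March 5 > March 5? ✗; end March 5 <= March 18? ✓ → no.
job28: end March 22 > March 5? ✓; end March 22 <= March 18? ✗ → no.
Result: job17, job20, job21, job22.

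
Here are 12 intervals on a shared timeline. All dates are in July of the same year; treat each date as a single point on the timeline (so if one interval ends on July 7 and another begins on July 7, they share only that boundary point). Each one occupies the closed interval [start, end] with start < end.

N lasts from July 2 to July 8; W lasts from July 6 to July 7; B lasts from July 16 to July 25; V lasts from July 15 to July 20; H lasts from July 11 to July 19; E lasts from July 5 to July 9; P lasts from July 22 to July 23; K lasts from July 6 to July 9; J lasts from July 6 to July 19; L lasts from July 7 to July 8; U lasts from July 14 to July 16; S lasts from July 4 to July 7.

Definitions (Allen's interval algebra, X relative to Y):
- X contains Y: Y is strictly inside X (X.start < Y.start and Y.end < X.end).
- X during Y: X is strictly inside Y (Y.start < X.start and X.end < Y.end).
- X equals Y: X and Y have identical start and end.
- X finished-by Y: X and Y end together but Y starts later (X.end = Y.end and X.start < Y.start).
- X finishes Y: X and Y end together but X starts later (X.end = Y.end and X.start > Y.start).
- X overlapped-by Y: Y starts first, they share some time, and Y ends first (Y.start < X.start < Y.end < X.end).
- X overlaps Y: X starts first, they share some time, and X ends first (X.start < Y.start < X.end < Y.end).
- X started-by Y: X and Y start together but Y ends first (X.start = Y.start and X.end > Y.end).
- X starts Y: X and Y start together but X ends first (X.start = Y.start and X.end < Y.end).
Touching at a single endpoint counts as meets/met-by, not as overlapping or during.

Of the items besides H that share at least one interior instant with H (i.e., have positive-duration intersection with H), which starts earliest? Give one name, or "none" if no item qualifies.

Target H = [July 11, July 19].
B [July 16, July 25] → overlapped-by → candidate.
E [July 5, July 9] → before → excluded.
J [July 6, July 19] → finished-by → candidate.
K [July 6, July 9] → before → excluded.
L [July 7, July 8] → before → excluded.
N [July 2, July 8] → before → excluded.
P [July 22, July 23] → after → excluded.
S [July 4, July 7] → before → excluded.
U [July 14, July 16] → during → candidate.
V [July 15, July 20] → overlapped-by → candidate.
W [July 6, July 7] → before → excluded.
Among candidates, earliest start is July 6 → J.

J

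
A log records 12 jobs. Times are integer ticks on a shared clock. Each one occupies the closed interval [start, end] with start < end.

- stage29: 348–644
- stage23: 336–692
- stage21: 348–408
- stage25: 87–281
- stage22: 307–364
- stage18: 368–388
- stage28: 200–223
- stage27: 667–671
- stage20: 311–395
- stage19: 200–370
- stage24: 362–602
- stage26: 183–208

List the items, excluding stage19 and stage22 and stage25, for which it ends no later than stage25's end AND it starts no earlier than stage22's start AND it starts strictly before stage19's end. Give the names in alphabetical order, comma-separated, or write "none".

none

Conditions: its end is no later than stage25's end (X.end <= 281) AND its start is no earlier than stage22's start (X.start >= 307) AND its start is strictly before stage19's end (X.start < 370).
stage18: end 388 <= 281? ✗; start 368 >= 307? ✓; start 368 < 370? ✓ → no.
stage20: end 395 <= 281? ✗; start 311 >= 307? ✓; start 311 < 370? ✓ → no.
stage21: end 408 <= 281? ✗; start 348 >= 307? ✓; start 348 < 370? ✓ → no.
stage23: end 692 <= 281? ✗; start 336 >= 307? ✓; start 336 < 370? ✓ → no.
stage24: end 602 <= 281? ✗; start 362 >= 307? ✓; start 362 < 370? ✓ → no.
stage26: end 208 <= 281? ✓; start 183 >= 307? ✗; start 183 < 370? ✓ → no.
stage27: end 671 <= 281? ✗; start 667 >= 307? ✓; start 667 < 370? ✗ → no.
stage28: end 223 <= 281? ✓; start 200 >= 307? ✗; start 200 < 370? ✓ → no.
stage29: end 644 <= 281? ✗; start 348 >= 307? ✓; start 348 < 370? ✓ → no.
Result: none.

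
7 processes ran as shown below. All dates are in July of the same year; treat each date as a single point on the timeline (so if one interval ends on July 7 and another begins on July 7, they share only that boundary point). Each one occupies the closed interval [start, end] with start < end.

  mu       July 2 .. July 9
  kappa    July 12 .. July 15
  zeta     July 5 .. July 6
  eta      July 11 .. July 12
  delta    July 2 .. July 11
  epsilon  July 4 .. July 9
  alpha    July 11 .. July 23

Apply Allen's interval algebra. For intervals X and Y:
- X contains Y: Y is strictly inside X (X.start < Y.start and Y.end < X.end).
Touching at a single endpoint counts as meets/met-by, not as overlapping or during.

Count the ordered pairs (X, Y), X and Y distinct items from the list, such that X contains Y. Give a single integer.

5

Checking all 42 ordered pairs for relation 'contains'; matching pairs in alphabetical order:
(alpha, kappa): alpha contains kappa ✓
(delta, epsilon): delta contains epsilon ✓
(delta, zeta): delta contains zeta ✓
(epsilon, zeta): epsilon contains zeta ✓
(mu, zeta): mu contains zeta ✓
Count: 5.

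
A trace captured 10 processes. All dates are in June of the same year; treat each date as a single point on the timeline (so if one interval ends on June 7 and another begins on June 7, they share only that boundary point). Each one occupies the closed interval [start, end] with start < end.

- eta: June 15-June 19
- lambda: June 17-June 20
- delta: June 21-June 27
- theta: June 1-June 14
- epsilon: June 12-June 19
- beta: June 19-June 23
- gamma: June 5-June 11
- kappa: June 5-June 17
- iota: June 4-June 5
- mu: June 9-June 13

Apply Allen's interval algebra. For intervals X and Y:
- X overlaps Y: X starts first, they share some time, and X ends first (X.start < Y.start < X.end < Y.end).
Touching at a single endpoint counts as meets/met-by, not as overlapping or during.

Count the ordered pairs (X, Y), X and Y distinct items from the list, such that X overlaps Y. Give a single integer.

10

Checking all 90 ordered pairs for relation 'overlaps'; matching pairs in alphabetical order:
(beta, delta): beta overlaps delta ✓
(epsilon, lambda): epsilon overlaps lambda ✓
(eta, lambda): eta overlaps lambda ✓
(gamma, mu): gamma overlaps mu ✓
(kappa, epsilon): kappa overlaps epsilon ✓
(kappa, eta): kappa overlaps eta ✓
(lambda, beta): lambda overlaps beta ✓
(mu, epsilon): mu overlaps epsilon ✓
(theta, epsilon): theta overlaps epsilon ✓
(theta, kappa): theta overlaps kappa ✓
Count: 10.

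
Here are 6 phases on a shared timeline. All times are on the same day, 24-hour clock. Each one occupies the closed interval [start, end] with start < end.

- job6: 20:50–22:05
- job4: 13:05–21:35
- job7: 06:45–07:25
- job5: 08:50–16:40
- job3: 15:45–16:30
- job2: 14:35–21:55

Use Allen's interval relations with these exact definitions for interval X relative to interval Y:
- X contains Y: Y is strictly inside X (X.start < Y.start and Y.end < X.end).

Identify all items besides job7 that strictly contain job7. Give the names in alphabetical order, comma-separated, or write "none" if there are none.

Target job7 = [06:45, 07:25].
job2 [14:35, 21:55] → after → no.
job3 [15:45, 16:30] → after → no.
job4 [13:05, 21:35] → after → no.
job5 [08:50, 16:40] → after → no.
job6 [20:50, 22:05] → after → no.
Result: none.

none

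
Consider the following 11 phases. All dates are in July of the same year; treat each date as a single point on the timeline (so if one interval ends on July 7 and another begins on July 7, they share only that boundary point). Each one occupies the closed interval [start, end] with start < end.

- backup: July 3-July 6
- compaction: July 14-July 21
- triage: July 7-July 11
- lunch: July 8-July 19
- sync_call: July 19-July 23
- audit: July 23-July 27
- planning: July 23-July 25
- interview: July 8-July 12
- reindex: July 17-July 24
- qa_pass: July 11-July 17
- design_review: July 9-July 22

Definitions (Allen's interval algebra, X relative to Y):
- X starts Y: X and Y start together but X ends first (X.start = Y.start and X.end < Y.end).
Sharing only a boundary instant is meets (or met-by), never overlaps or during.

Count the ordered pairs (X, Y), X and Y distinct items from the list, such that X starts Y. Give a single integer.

Checking all 110 ordered pairs for relation 'starts'; matching pairs in alphabetical order:
(interview, lunch): interview starts lunch ✓
(planning, audit): planning starts audit ✓
Count: 2.

2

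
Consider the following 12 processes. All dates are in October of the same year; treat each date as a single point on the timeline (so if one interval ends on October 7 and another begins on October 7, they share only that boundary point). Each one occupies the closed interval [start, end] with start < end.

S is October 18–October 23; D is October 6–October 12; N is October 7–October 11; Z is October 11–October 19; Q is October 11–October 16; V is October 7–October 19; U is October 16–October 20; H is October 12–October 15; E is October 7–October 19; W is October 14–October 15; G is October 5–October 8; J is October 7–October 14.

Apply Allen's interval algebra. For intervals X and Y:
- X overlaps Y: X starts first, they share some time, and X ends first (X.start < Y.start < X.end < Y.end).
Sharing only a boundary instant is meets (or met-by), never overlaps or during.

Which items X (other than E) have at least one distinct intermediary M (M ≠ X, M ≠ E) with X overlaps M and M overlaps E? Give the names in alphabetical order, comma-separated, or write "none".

G

Target E = [October 7, October 19].
Intermediaries M with M overlaps E: D, G.
Via D — items with X overlaps D: G.
Via G — items with X overlaps G: none.
Union: G.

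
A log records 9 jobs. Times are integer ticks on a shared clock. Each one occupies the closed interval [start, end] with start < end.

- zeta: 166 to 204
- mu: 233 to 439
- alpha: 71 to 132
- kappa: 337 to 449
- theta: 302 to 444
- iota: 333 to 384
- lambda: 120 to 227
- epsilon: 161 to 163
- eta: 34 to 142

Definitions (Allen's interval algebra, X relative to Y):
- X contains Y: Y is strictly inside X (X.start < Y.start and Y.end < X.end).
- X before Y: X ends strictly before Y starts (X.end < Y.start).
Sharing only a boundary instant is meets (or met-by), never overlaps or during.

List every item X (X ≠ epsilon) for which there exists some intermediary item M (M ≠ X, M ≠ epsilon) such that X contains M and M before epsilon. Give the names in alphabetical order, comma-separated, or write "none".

Target epsilon = [161, 163].
Intermediaries M with M before epsilon: alpha, eta.
Via alpha — items with X contains alpha: eta.
Via eta — items with X contains eta: none.
Union: eta.

eta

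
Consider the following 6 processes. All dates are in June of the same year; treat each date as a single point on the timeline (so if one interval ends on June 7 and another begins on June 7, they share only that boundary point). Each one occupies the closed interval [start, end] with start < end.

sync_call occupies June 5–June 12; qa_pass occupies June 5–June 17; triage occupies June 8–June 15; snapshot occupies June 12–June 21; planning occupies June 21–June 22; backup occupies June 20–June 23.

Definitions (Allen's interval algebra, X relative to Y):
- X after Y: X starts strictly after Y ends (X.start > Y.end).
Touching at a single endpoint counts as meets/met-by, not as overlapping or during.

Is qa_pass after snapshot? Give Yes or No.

qa_pass = [June 5, June 17], snapshot = [June 12, June 21].
Actual relation of qa_pass to snapshot: overlaps.
Asked whether 'after' holds → No.

No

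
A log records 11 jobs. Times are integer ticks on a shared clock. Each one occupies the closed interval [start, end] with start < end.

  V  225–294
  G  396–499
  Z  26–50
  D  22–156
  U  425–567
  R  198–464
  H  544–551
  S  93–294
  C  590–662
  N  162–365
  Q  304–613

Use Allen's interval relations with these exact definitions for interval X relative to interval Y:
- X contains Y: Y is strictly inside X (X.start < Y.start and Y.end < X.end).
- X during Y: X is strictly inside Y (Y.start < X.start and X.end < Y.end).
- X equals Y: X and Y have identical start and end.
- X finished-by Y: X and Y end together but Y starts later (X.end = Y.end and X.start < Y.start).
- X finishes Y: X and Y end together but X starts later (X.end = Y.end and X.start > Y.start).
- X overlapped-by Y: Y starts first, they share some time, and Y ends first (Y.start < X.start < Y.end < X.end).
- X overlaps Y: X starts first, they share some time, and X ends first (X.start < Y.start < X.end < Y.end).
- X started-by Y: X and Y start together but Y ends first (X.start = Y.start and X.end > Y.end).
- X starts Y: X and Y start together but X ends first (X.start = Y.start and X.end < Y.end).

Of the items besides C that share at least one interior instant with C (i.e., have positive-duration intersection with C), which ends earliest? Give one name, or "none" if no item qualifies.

Target C = [590, 662].
D [22, 156] → before → excluded.
G [396, 499] → before → excluded.
H [544, 551] → before → excluded.
N [162, 365] → before → excluded.
Q [304, 613] → overlaps → candidate.
R [198, 464] → before → excluded.
S [93, 294] → before → excluded.
U [425, 567] → before → excluded.
V [225, 294] → before → excluded.
Z [26, 50] → before → excluded.
Among candidates, earliest end is 613 → Q.

Q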